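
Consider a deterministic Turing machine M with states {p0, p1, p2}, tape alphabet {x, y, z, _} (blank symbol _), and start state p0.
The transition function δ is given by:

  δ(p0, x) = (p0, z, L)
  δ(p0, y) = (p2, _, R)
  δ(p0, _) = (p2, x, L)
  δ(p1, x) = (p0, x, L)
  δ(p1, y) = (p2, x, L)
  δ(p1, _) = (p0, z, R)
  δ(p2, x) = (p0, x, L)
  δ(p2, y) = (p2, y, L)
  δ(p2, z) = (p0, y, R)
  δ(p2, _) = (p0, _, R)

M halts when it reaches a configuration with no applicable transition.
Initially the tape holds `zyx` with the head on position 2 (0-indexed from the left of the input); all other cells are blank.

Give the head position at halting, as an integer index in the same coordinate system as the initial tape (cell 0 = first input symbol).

state=p0 head=2 tape=zy[x]_   (p0,x)→(p0,z,L)
state=p0 head=1 tape=z[y]z_   (p0,y)→(p2,_,R)
state=p2 head=2 tape=z_[z]_   (p2,z)→(p0,y,R)
state=p0 head=3 tape=z_y[_]   (p0,_)→(p2,x,L)
state=p2 head=2 tape=z_[y]x   (p2,y)→(p2,y,L)
state=p2 head=1 tape=z[_]yx   (p2,_)→(p0,_,R)
state=p0 head=2 tape=z_[y]x   (p0,y)→(p2,_,R)
state=p2 head=3 tape=z__[x]   (p2,x)→(p0,x,L)
state=p0 head=2 tape=z_[_]x   (p0,_)→(p2,x,L)
state=p2 head=1 tape=z[_]xx   (p2,_)→(p0,_,R)
state=p0 head=2 tape=z_[x]x   (p0,x)→(p0,z,L)
state=p0 head=1 tape=z[_]zx   (p0,_)→(p2,x,L)
state=p2 head=0 tape=[z]xzx   (p2,z)→(p0,y,R)
state=p0 head=1 tape=y[x]zx   (p0,x)→(p0,z,L)
state=p0 head=0 tape=[y]zzx   (p0,y)→(p2,_,R)
state=p2 head=1 tape=_[z]zx   (p2,z)→(p0,y,R)
state=p0 head=2 tape=_y[z]x
At halt the head is at cell 2.

2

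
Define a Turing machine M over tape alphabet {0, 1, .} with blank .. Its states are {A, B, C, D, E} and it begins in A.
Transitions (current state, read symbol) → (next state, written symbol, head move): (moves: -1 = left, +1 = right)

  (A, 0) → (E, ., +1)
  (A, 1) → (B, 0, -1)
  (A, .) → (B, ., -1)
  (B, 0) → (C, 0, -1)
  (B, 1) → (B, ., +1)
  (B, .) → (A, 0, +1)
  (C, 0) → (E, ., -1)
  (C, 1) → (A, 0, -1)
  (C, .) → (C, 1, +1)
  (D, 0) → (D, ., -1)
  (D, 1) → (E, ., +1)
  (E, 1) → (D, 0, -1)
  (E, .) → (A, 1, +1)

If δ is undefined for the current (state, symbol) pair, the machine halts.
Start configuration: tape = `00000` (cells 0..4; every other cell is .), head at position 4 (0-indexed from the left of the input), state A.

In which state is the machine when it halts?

A | 0000[0]...   read 0 → write ., move +1, go to E
E | 0000.[.]..   read . → write 1, move +1, go to A
A | 0000.1[.].   read . → write ., move -1, go to B
B | 0000.[1]..   read 1 → write ., move +1, go to B
B | 0000..[.].   read . → write 0, move +1, go to A
A | 0000..0[.]   read . → write ., move -1, go to B
B | 0000..[0].   read 0 → write 0, move -1, go to C
C | 0000.[.]0.   read . → write 1, move +1, go to C
C | 0000.1[0].   read 0 → write ., move -1, go to E
E | 0000.[1]..   read 1 → write 0, move -1, go to D
D | 0000[.]0..
No transition is defined for (D, .); M halts in state D.

D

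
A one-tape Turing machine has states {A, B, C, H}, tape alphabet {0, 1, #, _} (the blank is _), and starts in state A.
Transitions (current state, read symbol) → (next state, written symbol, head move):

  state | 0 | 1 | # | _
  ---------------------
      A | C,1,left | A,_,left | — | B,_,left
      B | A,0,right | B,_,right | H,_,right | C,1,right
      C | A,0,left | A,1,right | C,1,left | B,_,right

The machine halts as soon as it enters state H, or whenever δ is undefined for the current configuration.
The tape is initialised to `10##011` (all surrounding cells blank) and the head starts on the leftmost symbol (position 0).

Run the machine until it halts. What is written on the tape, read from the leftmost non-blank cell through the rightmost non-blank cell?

1_0##011

state=A head=0 tape=__[1]0##011   (A,1)→(A,_,left)
state=A head=-1 tape=_[_]_0##011   (A,_)→(B,_,left)
state=B head=-2 tape=[_]__0##011   (B,_)→(C,1,right)
state=C head=-1 tape=1[_]_0##011   (C,_)→(B,_,right)
state=B head=0 tape=1_[_]0##011   (B,_)→(C,1,right)
state=C head=1 tape=1_1[0]##011   (C,0)→(A,0,left)
state=A head=0 tape=1_[1]0##011   (A,1)→(A,_,left)
state=A head=-1 tape=1[_]_0##011   (A,_)→(B,_,left)
state=B head=-2 tape=[1]__0##011   (B,1)→(B,_,right)
state=B head=-1 tape=_[_]_0##011   (B,_)→(C,1,right)
state=C head=0 tape=_1[_]0##011   (C,_)→(B,_,right)
state=B head=1 tape=_1_[0]##011   (B,0)→(A,0,right)
state=A head=2 tape=_1_0[#]#011
The non-blank tape span at halt is 1_0##011.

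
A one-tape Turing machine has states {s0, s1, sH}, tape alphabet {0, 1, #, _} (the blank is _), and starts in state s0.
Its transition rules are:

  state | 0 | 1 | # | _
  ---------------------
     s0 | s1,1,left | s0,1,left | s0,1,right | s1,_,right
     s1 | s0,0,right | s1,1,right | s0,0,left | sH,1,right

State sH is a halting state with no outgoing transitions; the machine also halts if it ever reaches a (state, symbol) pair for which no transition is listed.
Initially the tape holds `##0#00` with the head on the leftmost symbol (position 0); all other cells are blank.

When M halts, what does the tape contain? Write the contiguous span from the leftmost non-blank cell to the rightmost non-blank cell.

state=s0 head=0 tape=_[#]#0#00___   (s0,#)→(s0,1,right)
state=s0 head=1 tape=_1[#]0#00___   (s0,#)→(s0,1,right)
state=s0 head=2 tape=_11[0]#00___   (s0,0)→(s1,1,left)
state=s1 head=1 tape=_1[1]1#00___   (s1,1)→(s1,1,right)
state=s1 head=2 tape=_11[1]#00___   (s1,1)→(s1,1,right)
state=s1 head=3 tape=_111[#]00___   (s1,#)→(s0,0,left)
state=s0 head=2 tape=_11[1]000___   (s0,1)→(s0,1,left)
state=s0 head=1 tape=_1[1]1000___   (s0,1)→(s0,1,left)
state=s0 head=0 tape=_[1]11000___   (s0,1)→(s0,1,left)
state=s0 head=-1 tape=[_]111000___   (s0,_)→(s1,_,right)
state=s1 head=0 tape=_[1]11000___   (s1,1)→(s1,1,right)
state=s1 head=1 tape=_1[1]1000___   (s1,1)→(s1,1,right)
state=s1 head=2 tape=_11[1]000___   (s1,1)→(s1,1,right)
state=s1 head=3 tape=_111[0]00___   (s1,0)→(s0,0,right)
state=s0 head=4 tape=_1110[0]0___   (s0,0)→(s1,1,left)
state=s1 head=3 tape=_111[0]10___   (s1,0)→(s0,0,right)
state=s0 head=4 tape=_1110[1]0___   (s0,1)→(s0,1,left)
state=s0 head=3 tape=_111[0]10___   (s0,0)→(s1,1,left)
state=s1 head=2 tape=_11[1]110___   (s1,1)→(s1,1,right)
state=s1 head=3 tape=_111[1]10___   (s1,1)→(s1,1,right)
state=s1 head=4 tape=_1111[1]0___   (s1,1)→(s1,1,right)
state=s1 head=5 tape=_11111[0]___   (s1,0)→(s0,0,right)
state=s0 head=6 tape=_111110[_]__   (s0,_)→(s1,_,right)
state=s1 head=7 tape=_111110_[_]_   (s1,_)→(sH,1,right)
state=sH head=8 tape=_111110_1[_]
The non-blank tape span at halt is 111110_1.

111110_1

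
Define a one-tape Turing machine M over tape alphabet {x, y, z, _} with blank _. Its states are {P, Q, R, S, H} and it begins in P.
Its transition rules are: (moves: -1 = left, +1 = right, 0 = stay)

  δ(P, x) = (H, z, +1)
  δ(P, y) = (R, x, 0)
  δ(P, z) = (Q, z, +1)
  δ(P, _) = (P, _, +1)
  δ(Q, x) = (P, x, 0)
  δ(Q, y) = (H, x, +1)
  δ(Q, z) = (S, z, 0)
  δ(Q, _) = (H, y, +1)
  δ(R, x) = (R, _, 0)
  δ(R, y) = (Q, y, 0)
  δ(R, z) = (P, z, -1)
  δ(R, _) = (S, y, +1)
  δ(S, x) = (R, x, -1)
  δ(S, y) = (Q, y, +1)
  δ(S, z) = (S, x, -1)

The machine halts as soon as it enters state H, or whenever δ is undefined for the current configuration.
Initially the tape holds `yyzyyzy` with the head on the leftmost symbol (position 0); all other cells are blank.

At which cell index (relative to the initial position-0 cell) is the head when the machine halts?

state=P head=0 tape=[y]yzyyzy   (P,y)→(R,x,0)
state=R head=0 tape=[x]yzyyzy   (R,x)→(R,_,0)
state=R head=0 tape=[_]yzyyzy   (R,_)→(S,y,+1)
state=S head=1 tape=y[y]zyyzy   (S,y)→(Q,y,+1)
state=Q head=2 tape=yy[z]yyzy   (Q,z)→(S,z,0)
state=S head=2 tape=yy[z]yyzy   (S,z)→(S,x,-1)
state=S head=1 tape=y[y]xyyzy   (S,y)→(Q,y,+1)
state=Q head=2 tape=yy[x]yyzy   (Q,x)→(P,x,0)
state=P head=2 tape=yy[x]yyzy   (P,x)→(H,z,+1)
state=H head=3 tape=yyz[y]yzy
At halt the head is at cell 3.

3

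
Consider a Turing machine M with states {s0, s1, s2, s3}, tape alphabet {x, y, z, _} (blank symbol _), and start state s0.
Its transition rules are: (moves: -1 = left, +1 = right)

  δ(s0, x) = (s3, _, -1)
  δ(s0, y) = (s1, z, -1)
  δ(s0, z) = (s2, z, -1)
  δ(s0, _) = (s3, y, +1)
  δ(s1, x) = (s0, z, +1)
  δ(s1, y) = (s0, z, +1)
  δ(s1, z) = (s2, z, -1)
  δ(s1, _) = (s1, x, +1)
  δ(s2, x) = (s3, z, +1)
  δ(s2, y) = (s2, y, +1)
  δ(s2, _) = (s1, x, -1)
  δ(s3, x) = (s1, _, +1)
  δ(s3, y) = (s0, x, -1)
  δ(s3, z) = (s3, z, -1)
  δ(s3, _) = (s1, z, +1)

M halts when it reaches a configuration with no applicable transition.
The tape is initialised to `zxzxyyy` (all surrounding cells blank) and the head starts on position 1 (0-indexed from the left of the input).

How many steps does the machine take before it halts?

4

state=s0 head=1 tape=_z[x]zxyyy   (s0,x)→(s3,_,-1)
state=s3 head=0 tape=_[z]_zxyyy   (s3,z)→(s3,z,-1)
state=s3 head=-1 tape=[_]z_zxyyy   (s3,_)→(s1,z,+1)
state=s1 head=0 tape=z[z]_zxyyy   (s1,z)→(s2,z,-1)
state=s2 head=-1 tape=[z]z_zxyyy
M halts after 4 transitions.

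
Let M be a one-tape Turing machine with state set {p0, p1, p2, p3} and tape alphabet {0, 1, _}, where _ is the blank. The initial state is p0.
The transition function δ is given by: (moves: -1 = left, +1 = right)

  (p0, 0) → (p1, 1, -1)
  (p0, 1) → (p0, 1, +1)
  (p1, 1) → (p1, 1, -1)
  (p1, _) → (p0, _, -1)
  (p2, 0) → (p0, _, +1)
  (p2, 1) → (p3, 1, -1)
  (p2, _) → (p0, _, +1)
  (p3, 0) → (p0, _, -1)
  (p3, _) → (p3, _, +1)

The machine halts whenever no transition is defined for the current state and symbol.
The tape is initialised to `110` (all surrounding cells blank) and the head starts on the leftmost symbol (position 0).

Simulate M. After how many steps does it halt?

6

state=p0 head=0 tape=__[1]10   (p0,1)→(p0,1,+1)
state=p0 head=1 tape=__1[1]0   (p0,1)→(p0,1,+1)
state=p0 head=2 tape=__11[0]   (p0,0)→(p1,1,-1)
state=p1 head=1 tape=__1[1]1   (p1,1)→(p1,1,-1)
state=p1 head=0 tape=__[1]11   (p1,1)→(p1,1,-1)
state=p1 head=-1 tape=_[_]111   (p1,_)→(p0,_,-1)
state=p0 head=-2 tape=[_]_111
M halts after 6 transitions.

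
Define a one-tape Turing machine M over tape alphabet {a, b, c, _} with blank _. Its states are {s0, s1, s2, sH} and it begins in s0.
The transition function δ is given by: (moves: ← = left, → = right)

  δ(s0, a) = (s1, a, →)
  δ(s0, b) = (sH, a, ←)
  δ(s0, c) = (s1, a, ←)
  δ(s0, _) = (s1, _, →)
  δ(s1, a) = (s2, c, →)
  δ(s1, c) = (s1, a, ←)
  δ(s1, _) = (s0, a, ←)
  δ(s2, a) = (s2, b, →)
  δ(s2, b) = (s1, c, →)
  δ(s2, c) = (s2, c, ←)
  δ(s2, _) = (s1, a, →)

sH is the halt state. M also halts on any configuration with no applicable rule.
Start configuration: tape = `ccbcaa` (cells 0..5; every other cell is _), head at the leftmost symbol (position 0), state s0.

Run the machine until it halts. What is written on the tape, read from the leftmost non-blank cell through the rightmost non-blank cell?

cbbbaaaa

state=s0 head=0 tape=___[c]cbcaa   (s0,c)→(s1,a,←)
state=s1 head=-1 tape=__[_]acbcaa   (s1,_)→(s0,a,←)
state=s0 head=-2 tape=_[_]aacbcaa   (s0,_)→(s1,_,→)
state=s1 head=-1 tape=__[a]acbcaa   (s1,a)→(s2,c,→)
state=s2 head=0 tape=__c[a]cbcaa   (s2,a)→(s2,b,→)
state=s2 head=1 tape=__cb[c]bcaa   (s2,c)→(s2,c,←)
state=s2 head=0 tape=__c[b]cbcaa   (s2,b)→(s1,c,→)
state=s1 head=1 tape=__cc[c]bcaa   (s1,c)→(s1,a,←)
state=s1 head=0 tape=__c[c]abcaa   (s1,c)→(s1,a,←)
state=s1 head=-1 tape=__[c]aabcaa   (s1,c)→(s1,a,←)
state=s1 head=-2 tape=_[_]aaabcaa   (s1,_)→(s0,a,←)
state=s0 head=-3 tape=[_]aaaabcaa   (s0,_)→(s1,_,→)
state=s1 head=-2 tape=_[a]aaabcaa   (s1,a)→(s2,c,→)
state=s2 head=-1 tape=_c[a]aabcaa   (s2,a)→(s2,b,→)
state=s2 head=0 tape=_cb[a]abcaa   (s2,a)→(s2,b,→)
state=s2 head=1 tape=_cbb[a]bcaa   (s2,a)→(s2,b,→)
state=s2 head=2 tape=_cbbb[b]caa   (s2,b)→(s1,c,→)
state=s1 head=3 tape=_cbbbc[c]aa   (s1,c)→(s1,a,←)
state=s1 head=2 tape=_cbbb[c]aaa   (s1,c)→(s1,a,←)
state=s1 head=1 tape=_cbb[b]aaaa
The non-blank tape span at halt is cbbbaaaa.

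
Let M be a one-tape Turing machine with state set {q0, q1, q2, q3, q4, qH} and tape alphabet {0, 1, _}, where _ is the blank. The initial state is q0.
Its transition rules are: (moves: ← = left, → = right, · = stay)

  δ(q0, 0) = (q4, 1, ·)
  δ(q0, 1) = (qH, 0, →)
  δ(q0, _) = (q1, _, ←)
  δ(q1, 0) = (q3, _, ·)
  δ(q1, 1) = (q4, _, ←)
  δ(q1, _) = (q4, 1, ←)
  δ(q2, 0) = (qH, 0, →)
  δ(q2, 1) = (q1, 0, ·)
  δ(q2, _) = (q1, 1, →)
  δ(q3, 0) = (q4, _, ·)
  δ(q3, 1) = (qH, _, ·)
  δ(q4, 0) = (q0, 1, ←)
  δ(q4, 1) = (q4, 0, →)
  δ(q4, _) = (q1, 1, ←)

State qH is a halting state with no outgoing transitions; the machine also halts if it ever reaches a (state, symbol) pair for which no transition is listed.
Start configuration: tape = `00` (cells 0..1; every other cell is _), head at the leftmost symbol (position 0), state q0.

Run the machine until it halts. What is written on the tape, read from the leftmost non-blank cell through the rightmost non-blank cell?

0_1

state=q0 head=0 tape=[0]0_   (q0,0)→(q4,1,·)
state=q4 head=0 tape=[1]0_   (q4,1)→(q4,0,→)
state=q4 head=1 tape=0[0]_   (q4,0)→(q0,1,←)
state=q0 head=0 tape=[0]1_   (q0,0)→(q4,1,·)
state=q4 head=0 tape=[1]1_   (q4,1)→(q4,0,→)
state=q4 head=1 tape=0[1]_   (q4,1)→(q4,0,→)
state=q4 head=2 tape=00[_]   (q4,_)→(q1,1,←)
state=q1 head=1 tape=0[0]1   (q1,0)→(q3,_,·)
state=q3 head=1 tape=0[_]1
The non-blank tape span at halt is 0_1.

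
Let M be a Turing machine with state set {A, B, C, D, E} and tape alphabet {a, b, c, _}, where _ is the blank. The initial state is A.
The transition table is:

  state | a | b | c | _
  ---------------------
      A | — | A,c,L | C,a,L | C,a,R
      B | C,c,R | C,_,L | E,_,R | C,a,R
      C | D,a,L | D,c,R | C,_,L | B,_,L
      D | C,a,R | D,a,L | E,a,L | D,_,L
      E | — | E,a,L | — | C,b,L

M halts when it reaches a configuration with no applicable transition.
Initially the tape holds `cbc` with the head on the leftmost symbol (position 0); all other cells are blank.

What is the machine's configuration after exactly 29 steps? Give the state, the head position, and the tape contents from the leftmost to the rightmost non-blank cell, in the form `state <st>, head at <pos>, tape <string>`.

state C, head at -5, tape bbbbabc

state=A head=0 tape=_____[c]bc   (A,c)→(C,a,L)
state=C head=-1 tape=____[_]abc   (C,_)→(B,_,L)
state=B head=-2 tape=___[_]_abc   (B,_)→(C,a,R)
state=C head=-1 tape=___a[_]abc   (C,_)→(B,_,L)
state=B head=-2 tape=___[a]_abc   (B,a)→(C,c,R)
state=C head=-1 tape=___c[_]abc   (C,_)→(B,_,L)
state=B head=-2 tape=___[c]_abc   (B,c)→(E,_,R)
state=E head=-1 tape=____[_]abc   (E,_)→(C,b,L)
state=C head=-2 tape=___[_]babc   (C,_)→(B,_,L)
state=B head=-3 tape=__[_]_babc   (B,_)→(C,a,R)
state=C head=-2 tape=__a[_]babc   (C,_)→(B,_,L)
state=B head=-3 tape=__[a]_babc   (B,a)→(C,c,R)
state=C head=-2 tape=__c[_]babc   (C,_)→(B,_,L)
state=B head=-3 tape=__[c]_babc   (B,c)→(E,_,R)
state=E head=-2 tape=___[_]babc   (E,_)→(C,b,L)
state=C head=-3 tape=__[_]bbabc   (C,_)→(B,_,L)
state=B head=-4 tape=_[_]_bbabc   (B,_)→(C,a,R)
state=C head=-3 tape=_a[_]bbabc   (C,_)→(B,_,L)
state=B head=-4 tape=_[a]_bbabc   (B,a)→(C,c,R)
state=C head=-3 tape=_c[_]bbabc   (C,_)→(B,_,L)
state=B head=-4 tape=_[c]_bbabc   (B,c)→(E,_,R)
state=E head=-3 tape=__[_]bbabc   (E,_)→(C,b,L)
state=C head=-4 tape=_[_]bbbabc   (C,_)→(B,_,L)
state=B head=-5 tape=[_]_bbbabc   (B,_)→(C,a,R)
state=C head=-4 tape=a[_]bbbabc   (C,_)→(B,_,L)
state=B head=-5 tape=[a]_bbbabc   (B,a)→(C,c,R)
state=C head=-4 tape=c[_]bbbabc   (C,_)→(B,_,L)
state=B head=-5 tape=[c]_bbbabc   (B,c)→(E,_,R)
state=E head=-4 tape=_[_]bbbabc   (E,_)→(C,b,L)
state=C head=-5 tape=[_]bbbbabc
After 29 steps: state C, head at -5, tape bbbbabc.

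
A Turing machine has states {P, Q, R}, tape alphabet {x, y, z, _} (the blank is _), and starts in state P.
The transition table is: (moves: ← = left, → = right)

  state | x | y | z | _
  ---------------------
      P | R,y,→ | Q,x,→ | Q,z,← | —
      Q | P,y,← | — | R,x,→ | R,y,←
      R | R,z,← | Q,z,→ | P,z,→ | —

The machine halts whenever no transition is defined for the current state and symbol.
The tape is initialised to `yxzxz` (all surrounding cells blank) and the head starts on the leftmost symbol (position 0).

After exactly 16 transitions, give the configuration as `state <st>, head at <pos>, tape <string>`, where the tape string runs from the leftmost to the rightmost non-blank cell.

state R, head at 4, tape yxxxz

state=P head=0 tape=[y]xzxz   (P,y)→(Q,x,→)
state=Q head=1 tape=x[x]zxz   (Q,x)→(P,y,←)
state=P head=0 tape=[x]yzxz   (P,x)→(R,y,→)
state=R head=1 tape=y[y]zxz   (R,y)→(Q,z,→)
state=Q head=2 tape=yz[z]xz   (Q,z)→(R,x,→)
state=R head=3 tape=yzx[x]z   (R,x)→(R,z,←)
state=R head=2 tape=yz[x]zz   (R,x)→(R,z,←)
state=R head=1 tape=y[z]zzz   (R,z)→(P,z,→)
state=P head=2 tape=yz[z]zz   (P,z)→(Q,z,←)
state=Q head=1 tape=y[z]zzz   (Q,z)→(R,x,→)
state=R head=2 tape=yx[z]zz   (R,z)→(P,z,→)
state=P head=3 tape=yxz[z]z   (P,z)→(Q,z,←)
state=Q head=2 tape=yx[z]zz   (Q,z)→(R,x,→)
state=R head=3 tape=yxx[z]z   (R,z)→(P,z,→)
state=P head=4 tape=yxxz[z]   (P,z)→(Q,z,←)
state=Q head=3 tape=yxx[z]z   (Q,z)→(R,x,→)
state=R head=4 tape=yxxx[z]
After 16 steps: state R, head at 4, tape yxxxz.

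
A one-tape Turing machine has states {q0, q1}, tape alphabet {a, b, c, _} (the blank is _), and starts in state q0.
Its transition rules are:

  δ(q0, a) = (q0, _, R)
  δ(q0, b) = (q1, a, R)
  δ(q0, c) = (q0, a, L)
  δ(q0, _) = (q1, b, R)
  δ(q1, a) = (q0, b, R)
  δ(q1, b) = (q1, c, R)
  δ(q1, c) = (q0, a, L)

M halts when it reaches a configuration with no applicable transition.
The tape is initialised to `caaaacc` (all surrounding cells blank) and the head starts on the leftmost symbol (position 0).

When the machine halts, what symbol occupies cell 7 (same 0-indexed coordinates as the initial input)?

state=q0 head=0 tape=_[c]aaaacc__   (q0,c)→(q0,a,L)
state=q0 head=-1 tape=[_]aaaaacc__   (q0,_)→(q1,b,R)
state=q1 head=0 tape=b[a]aaaacc__   (q1,a)→(q0,b,R)
state=q0 head=1 tape=bb[a]aaacc__   (q0,a)→(q0,_,R)
state=q0 head=2 tape=bb_[a]aacc__   (q0,a)→(q0,_,R)
state=q0 head=3 tape=bb__[a]acc__   (q0,a)→(q0,_,R)
state=q0 head=4 tape=bb___[a]cc__   (q0,a)→(q0,_,R)
state=q0 head=5 tape=bb____[c]c__   (q0,c)→(q0,a,L)
state=q0 head=4 tape=bb___[_]ac__   (q0,_)→(q1,b,R)
state=q1 head=5 tape=bb___b[a]c__   (q1,a)→(q0,b,R)
state=q0 head=6 tape=bb___bb[c]__   (q0,c)→(q0,a,L)
state=q0 head=5 tape=bb___b[b]a__   (q0,b)→(q1,a,R)
state=q1 head=6 tape=bb___ba[a]__   (q1,a)→(q0,b,R)
state=q0 head=7 tape=bb___bab[_]_   (q0,_)→(q1,b,R)
state=q1 head=8 tape=bb___babb[_]
Cell 7 holds b when M halts.

b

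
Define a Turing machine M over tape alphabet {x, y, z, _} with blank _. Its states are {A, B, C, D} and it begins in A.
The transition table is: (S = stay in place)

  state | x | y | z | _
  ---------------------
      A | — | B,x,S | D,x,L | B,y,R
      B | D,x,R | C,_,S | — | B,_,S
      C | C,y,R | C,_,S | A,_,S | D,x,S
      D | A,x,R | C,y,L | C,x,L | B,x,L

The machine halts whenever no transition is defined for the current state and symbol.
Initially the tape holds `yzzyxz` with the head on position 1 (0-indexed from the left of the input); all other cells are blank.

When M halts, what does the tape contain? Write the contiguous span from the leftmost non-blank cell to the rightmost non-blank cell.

A | _y[z]zyxz   read z → write x, move L, go to D
D | _[y]xzyxz   read y → write y, move L, go to C
C | [_]yxzyxz   read _ → write x, move S, go to D
D | [x]yxzyxz   read x → write x, move R, go to A
A | x[y]xzyxz   read y → write x, move S, go to B
B | x[x]xzyxz   read x → write x, move R, go to D
D | xx[x]zyxz   read x → write x, move R, go to A
A | xxx[z]yxz   read z → write x, move L, go to D
D | xx[x]xyxz   read x → write x, move R, go to A
A | xxx[x]yxz
The non-blank tape span at halt is xxxxyxz.

xxxxyxz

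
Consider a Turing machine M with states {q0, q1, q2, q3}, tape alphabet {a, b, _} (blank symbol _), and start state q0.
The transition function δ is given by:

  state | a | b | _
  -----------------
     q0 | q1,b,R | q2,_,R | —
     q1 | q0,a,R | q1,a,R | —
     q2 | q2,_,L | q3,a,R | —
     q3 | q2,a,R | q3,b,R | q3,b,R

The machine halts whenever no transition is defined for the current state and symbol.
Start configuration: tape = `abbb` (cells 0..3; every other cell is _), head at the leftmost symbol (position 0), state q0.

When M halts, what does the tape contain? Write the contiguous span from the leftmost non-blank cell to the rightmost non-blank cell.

baaa

q0 | [a]bbb_   read a → write b, move R, go to q1
q1 | b[b]bb_   read b → write a, move R, go to q1
q1 | ba[b]b_   read b → write a, move R, go to q1
q1 | baa[b]_   read b → write a, move R, go to q1
q1 | baaa[_]
The non-blank tape span at halt is baaa.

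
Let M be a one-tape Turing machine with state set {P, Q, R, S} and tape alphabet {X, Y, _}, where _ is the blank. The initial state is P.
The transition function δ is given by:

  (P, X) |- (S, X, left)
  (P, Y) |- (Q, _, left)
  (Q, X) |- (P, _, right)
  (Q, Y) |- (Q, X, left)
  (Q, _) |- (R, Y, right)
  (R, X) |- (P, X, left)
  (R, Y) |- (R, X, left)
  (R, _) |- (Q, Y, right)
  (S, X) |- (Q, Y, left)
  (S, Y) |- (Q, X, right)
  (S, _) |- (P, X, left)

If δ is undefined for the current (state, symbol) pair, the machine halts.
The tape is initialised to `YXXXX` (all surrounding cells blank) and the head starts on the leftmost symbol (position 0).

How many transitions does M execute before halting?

14

state=P head=0 tape=___[Y]XXXX   (P,Y)→(Q,_,left)
state=Q head=-1 tape=__[_]_XXXX   (Q,_)→(R,Y,right)
state=R head=0 tape=__Y[_]XXXX   (R,_)→(Q,Y,right)
state=Q head=1 tape=__YY[X]XXX   (Q,X)→(P,_,right)
state=P head=2 tape=__YY_[X]XX   (P,X)→(S,X,left)
state=S head=1 tape=__YY[_]XXX   (S,_)→(P,X,left)
state=P head=0 tape=__Y[Y]XXXX   (P,Y)→(Q,_,left)
state=Q head=-1 tape=__[Y]_XXXX   (Q,Y)→(Q,X,left)
state=Q head=-2 tape=_[_]X_XXXX   (Q,_)→(R,Y,right)
state=R head=-1 tape=_Y[X]_XXXX   (R,X)→(P,X,left)
state=P head=-2 tape=_[Y]X_XXXX   (P,Y)→(Q,_,left)
state=Q head=-3 tape=[_]_X_XXXX   (Q,_)→(R,Y,right)
state=R head=-2 tape=Y[_]X_XXXX   (R,_)→(Q,Y,right)
state=Q head=-1 tape=YY[X]_XXXX   (Q,X)→(P,_,right)
state=P head=0 tape=YY_[_]XXXX
M halts after 14 transitions.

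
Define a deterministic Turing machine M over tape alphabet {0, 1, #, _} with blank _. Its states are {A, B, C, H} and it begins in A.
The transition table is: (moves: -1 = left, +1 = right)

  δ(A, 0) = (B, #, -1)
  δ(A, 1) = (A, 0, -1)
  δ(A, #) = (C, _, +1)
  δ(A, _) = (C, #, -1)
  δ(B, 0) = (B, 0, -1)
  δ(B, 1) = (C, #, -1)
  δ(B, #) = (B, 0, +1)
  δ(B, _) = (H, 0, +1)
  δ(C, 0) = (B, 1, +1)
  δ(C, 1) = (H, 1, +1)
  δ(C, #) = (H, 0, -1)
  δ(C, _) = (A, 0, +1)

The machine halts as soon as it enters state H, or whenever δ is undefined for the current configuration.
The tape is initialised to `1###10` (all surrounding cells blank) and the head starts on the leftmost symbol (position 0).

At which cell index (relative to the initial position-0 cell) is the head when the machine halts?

1

state=A head=0 tape=__[1]###10   (A,1)→(A,0,-1)
state=A head=-1 tape=_[_]0###10   (A,_)→(C,#,-1)
state=C head=-2 tape=[_]#0###10   (C,_)→(A,0,+1)
state=A head=-1 tape=0[#]0###10   (A,#)→(C,_,+1)
state=C head=0 tape=0_[0]###10   (C,0)→(B,1,+1)
state=B head=1 tape=0_1[#]##10   (B,#)→(B,0,+1)
state=B head=2 tape=0_10[#]#10   (B,#)→(B,0,+1)
state=B head=3 tape=0_100[#]10   (B,#)→(B,0,+1)
state=B head=4 tape=0_1000[1]0   (B,1)→(C,#,-1)
state=C head=3 tape=0_100[0]#0   (C,0)→(B,1,+1)
state=B head=4 tape=0_1001[#]0   (B,#)→(B,0,+1)
state=B head=5 tape=0_10010[0]   (B,0)→(B,0,-1)
state=B head=4 tape=0_1001[0]0   (B,0)→(B,0,-1)
state=B head=3 tape=0_100[1]00   (B,1)→(C,#,-1)
state=C head=2 tape=0_10[0]#00   (C,0)→(B,1,+1)
state=B head=3 tape=0_101[#]00   (B,#)→(B,0,+1)
state=B head=4 tape=0_1010[0]0   (B,0)→(B,0,-1)
state=B head=3 tape=0_101[0]00   (B,0)→(B,0,-1)
state=B head=2 tape=0_10[1]000   (B,1)→(C,#,-1)
state=C head=1 tape=0_1[0]#000   (C,0)→(B,1,+1)
state=B head=2 tape=0_11[#]000   (B,#)→(B,0,+1)
state=B head=3 tape=0_110[0]00   (B,0)→(B,0,-1)
state=B head=2 tape=0_11[0]000   (B,0)→(B,0,-1)
state=B head=1 tape=0_1[1]0000   (B,1)→(C,#,-1)
state=C head=0 tape=0_[1]#0000   (C,1)→(H,1,+1)
state=H head=1 tape=0_1[#]0000
At halt the head is at cell 1.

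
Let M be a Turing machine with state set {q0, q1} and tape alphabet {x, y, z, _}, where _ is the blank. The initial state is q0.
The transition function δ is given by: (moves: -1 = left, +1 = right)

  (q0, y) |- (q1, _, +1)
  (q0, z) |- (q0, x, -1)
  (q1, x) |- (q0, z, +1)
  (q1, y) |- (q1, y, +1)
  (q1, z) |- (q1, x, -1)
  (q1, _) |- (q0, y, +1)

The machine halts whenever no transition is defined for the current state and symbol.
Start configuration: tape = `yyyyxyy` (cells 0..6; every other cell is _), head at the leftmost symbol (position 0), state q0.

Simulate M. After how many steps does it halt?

q0 | [y]yyyxyy__   read y → write _, move +1, go to q1
q1 | _[y]yyxyy__   read y → write y, move +1, go to q1
q1 | _y[y]yxyy__   read y → write y, move +1, go to q1
q1 | _yy[y]xyy__   read y → write y, move +1, go to q1
q1 | _yyy[x]yy__   read x → write z, move +1, go to q0
q0 | _yyyz[y]y__   read y → write _, move +1, go to q1
q1 | _yyyz_[y]__   read y → write y, move +1, go to q1
q1 | _yyyz_y[_]_   read _ → write y, move +1, go to q0
q0 | _yyyz_yy[_]
M halts after 8 transitions.

8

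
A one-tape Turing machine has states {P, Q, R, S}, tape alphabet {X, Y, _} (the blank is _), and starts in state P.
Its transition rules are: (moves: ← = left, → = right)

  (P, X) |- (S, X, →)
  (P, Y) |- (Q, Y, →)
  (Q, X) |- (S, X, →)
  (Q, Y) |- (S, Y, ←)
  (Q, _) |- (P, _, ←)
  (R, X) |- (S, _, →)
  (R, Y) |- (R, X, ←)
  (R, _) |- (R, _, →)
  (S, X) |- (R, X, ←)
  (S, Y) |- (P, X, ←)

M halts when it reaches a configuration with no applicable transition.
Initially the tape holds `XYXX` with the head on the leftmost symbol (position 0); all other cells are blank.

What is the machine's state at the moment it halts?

S

state=P head=0 tape=[X]YXX_   (P,X)→(S,X,→)
state=S head=1 tape=X[Y]XX_   (S,Y)→(P,X,←)
state=P head=0 tape=[X]XXX_   (P,X)→(S,X,→)
state=S head=1 tape=X[X]XX_   (S,X)→(R,X,←)
state=R head=0 tape=[X]XXX_   (R,X)→(S,_,→)
state=S head=1 tape=_[X]XX_   (S,X)→(R,X,←)
state=R head=0 tape=[_]XXX_   (R,_)→(R,_,→)
state=R head=1 tape=_[X]XX_   (R,X)→(S,_,→)
state=S head=2 tape=__[X]X_   (S,X)→(R,X,←)
state=R head=1 tape=_[_]XX_   (R,_)→(R,_,→)
state=R head=2 tape=__[X]X_   (R,X)→(S,_,→)
state=S head=3 tape=___[X]_   (S,X)→(R,X,←)
state=R head=2 tape=__[_]X_   (R,_)→(R,_,→)
state=R head=3 tape=___[X]_   (R,X)→(S,_,→)
state=S head=4 tape=____[_]
No transition is defined for (S, _); M halts in state S.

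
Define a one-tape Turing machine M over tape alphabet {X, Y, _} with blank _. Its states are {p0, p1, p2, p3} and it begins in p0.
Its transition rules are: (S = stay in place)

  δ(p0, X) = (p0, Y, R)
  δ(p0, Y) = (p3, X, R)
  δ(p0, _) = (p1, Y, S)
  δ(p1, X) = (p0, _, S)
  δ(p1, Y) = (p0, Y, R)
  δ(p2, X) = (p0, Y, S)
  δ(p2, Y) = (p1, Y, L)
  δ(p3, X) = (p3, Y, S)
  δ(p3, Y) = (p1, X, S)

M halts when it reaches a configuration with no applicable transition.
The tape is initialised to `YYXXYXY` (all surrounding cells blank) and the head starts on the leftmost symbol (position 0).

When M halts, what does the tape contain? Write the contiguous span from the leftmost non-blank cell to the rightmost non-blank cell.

XYYYXYX

p0 | [Y]YXXYXY_   read Y → write X, move R, go to p3
p3 | X[Y]XXYXY_   read Y → write X, move S, go to p1
p1 | X[X]XXYXY_   read X → write _, move S, go to p0
p0 | X[_]XXYXY_   read _ → write Y, move S, go to p1
p1 | X[Y]XXYXY_   read Y → write Y, move R, go to p0
p0 | XY[X]XYXY_   read X → write Y, move R, go to p0
p0 | XYY[X]YXY_   read X → write Y, move R, go to p0
p0 | XYYY[Y]XY_   read Y → write X, move R, go to p3
p3 | XYYYX[X]Y_   read X → write Y, move S, go to p3
p3 | XYYYX[Y]Y_   read Y → write X, move S, go to p1
p1 | XYYYX[X]Y_   read X → write _, move S, go to p0
p0 | XYYYX[_]Y_   read _ → write Y, move S, go to p1
p1 | XYYYX[Y]Y_   read Y → write Y, move R, go to p0
p0 | XYYYXY[Y]_   read Y → write X, move R, go to p3
p3 | XYYYXYX[_]
The non-blank tape span at halt is XYYYXYX.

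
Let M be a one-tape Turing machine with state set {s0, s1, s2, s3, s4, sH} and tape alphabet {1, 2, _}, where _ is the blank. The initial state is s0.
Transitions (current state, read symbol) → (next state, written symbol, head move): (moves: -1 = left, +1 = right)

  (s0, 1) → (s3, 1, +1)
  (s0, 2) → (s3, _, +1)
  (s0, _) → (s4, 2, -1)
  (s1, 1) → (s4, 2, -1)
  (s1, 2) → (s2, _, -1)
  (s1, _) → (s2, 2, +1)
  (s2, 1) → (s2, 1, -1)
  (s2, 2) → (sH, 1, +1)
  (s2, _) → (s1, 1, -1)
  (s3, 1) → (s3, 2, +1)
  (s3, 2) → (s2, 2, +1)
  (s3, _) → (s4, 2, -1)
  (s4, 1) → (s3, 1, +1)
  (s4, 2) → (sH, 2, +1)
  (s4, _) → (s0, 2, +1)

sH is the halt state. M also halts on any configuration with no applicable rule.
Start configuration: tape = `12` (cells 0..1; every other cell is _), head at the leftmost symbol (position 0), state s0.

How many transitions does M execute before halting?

9

state=s0 head=0 tape=__[1]2_   (s0,1)→(s3,1,+1)
state=s3 head=1 tape=__1[2]_   (s3,2)→(s2,2,+1)
state=s2 head=2 tape=__12[_]   (s2,_)→(s1,1,-1)
state=s1 head=1 tape=__1[2]1   (s1,2)→(s2,_,-1)
state=s2 head=0 tape=__[1]_1   (s2,1)→(s2,1,-1)
state=s2 head=-1 tape=_[_]1_1   (s2,_)→(s1,1,-1)
state=s1 head=-2 tape=[_]11_1   (s1,_)→(s2,2,+1)
state=s2 head=-1 tape=2[1]1_1   (s2,1)→(s2,1,-1)
state=s2 head=-2 tape=[2]11_1   (s2,2)→(sH,1,+1)
state=sH head=-1 tape=1[1]1_1
M halts after 9 transitions.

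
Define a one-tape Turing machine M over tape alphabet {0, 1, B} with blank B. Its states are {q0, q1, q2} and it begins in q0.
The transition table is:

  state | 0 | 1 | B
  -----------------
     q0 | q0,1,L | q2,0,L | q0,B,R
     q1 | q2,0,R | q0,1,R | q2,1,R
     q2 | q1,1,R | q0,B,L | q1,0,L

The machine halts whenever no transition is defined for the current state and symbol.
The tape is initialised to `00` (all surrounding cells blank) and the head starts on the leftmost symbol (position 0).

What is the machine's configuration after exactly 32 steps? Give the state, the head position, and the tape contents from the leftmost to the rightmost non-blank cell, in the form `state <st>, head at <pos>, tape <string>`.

state=q0 head=0 tape=BBBB[0]0BB   (q0,0)→(q0,1,L)
state=q0 head=-1 tape=BBB[B]10BB   (q0,B)→(q0,B,R)
state=q0 head=0 tape=BBBB[1]0BB   (q0,1)→(q2,0,L)
state=q2 head=-1 tape=BBB[B]00BB   (q2,B)→(q1,0,L)
state=q1 head=-2 tape=BB[B]000BB   (q1,B)→(q2,1,R)
state=q2 head=-1 tape=BB1[0]00BB   (q2,0)→(q1,1,R)
state=q1 head=0 tape=BB11[0]0BB   (q1,0)→(q2,0,R)
state=q2 head=1 tape=BB110[0]BB   (q2,0)→(q1,1,R)
state=q1 head=2 tape=BB1101[B]B   (q1,B)→(q2,1,R)
state=q2 head=3 tape=BB11011[B]   (q2,B)→(q1,0,L)
state=q1 head=2 tape=BB1101[1]0   (q1,1)→(q0,1,R)
state=q0 head=3 tape=BB11011[0]   (q0,0)→(q0,1,L)
state=q0 head=2 tape=BB1101[1]1   (q0,1)→(q2,0,L)
state=q2 head=1 tape=BB110[1]01   (q2,1)→(q0,B,L)
state=q0 head=0 tape=BB11[0]B01   (q0,0)→(q0,1,L)
state=q0 head=-1 tape=BB1[1]1B01   (q0,1)→(q2,0,L)
state=q2 head=-2 tape=BB[1]01B01   (q2,1)→(q0,B,L)
state=q0 head=-3 tape=B[B]B01B01   (q0,B)→(q0,B,R)
state=q0 head=-2 tape=BB[B]01B01   (q0,B)→(q0,B,R)
state=q0 head=-1 tape=BBB[0]1B01   (q0,0)→(q0,1,L)
state=q0 head=-2 tape=BB[B]11B01   (q0,B)→(q0,B,R)
state=q0 head=-1 tape=BBB[1]1B01   (q0,1)→(q2,0,L)
state=q2 head=-2 tape=BB[B]01B01   (q2,B)→(q1,0,L)
state=q1 head=-3 tape=B[B]001B01   (q1,B)→(q2,1,R)
state=q2 head=-2 tape=B1[0]01B01   (q2,0)→(q1,1,R)
state=q1 head=-1 tape=B11[0]1B01   (q1,0)→(q2,0,R)
state=q2 head=0 tape=B110[1]B01   (q2,1)→(q0,B,L)
state=q0 head=-1 tape=B11[0]BB01   (q0,0)→(q0,1,L)
state=q0 head=-2 tape=B1[1]1BB01   (q0,1)→(q2,0,L)
state=q2 head=-3 tape=B[1]01BB01   (q2,1)→(q0,B,L)
state=q0 head=-4 tape=[B]B01BB01   (q0,B)→(q0,B,R)
state=q0 head=-3 tape=B[B]01BB01   (q0,B)→(q0,B,R)
state=q0 head=-2 tape=BB[0]1BB01
After 32 steps: state q0, head at -2, tape 01BB01.

state q0, head at -2, tape 01BB01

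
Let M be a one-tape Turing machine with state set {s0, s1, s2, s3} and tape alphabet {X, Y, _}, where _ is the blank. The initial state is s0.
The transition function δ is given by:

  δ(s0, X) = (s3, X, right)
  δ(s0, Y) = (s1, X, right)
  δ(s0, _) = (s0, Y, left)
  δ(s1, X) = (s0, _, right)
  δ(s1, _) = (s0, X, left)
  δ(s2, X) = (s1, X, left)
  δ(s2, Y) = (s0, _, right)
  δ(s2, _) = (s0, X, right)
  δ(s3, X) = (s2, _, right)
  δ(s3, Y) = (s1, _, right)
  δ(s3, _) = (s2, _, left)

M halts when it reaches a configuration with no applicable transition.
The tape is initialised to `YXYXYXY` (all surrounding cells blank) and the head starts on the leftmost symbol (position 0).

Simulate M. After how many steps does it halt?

s0 | [Y]XYXYXY_____   read Y → write X, move right, go to s1
s1 | X[X]YXYXY_____   read X → write _, move right, go to s0
s0 | X_[Y]XYXY_____   read Y → write X, move right, go to s1
s1 | X_X[X]YXY_____   read X → write _, move right, go to s0
s0 | X_X_[Y]XY_____   read Y → write X, move right, go to s1
s1 | X_X_X[X]Y_____   read X → write _, move right, go to s0
s0 | X_X_X_[Y]_____   read Y → write X, move right, go to s1
s1 | X_X_X_X[_]____   read _ → write X, move left, go to s0
s0 | X_X_X_[X]X____   read X → write X, move right, go to s3
s3 | X_X_X_X[X]____   read X → write _, move right, go to s2
s2 | X_X_X_X_[_]___   read _ → write X, move right, go to s0
s0 | X_X_X_X_X[_]__   read _ → write Y, move left, go to s0
s0 | X_X_X_X_[X]Y__   read X → write X, move right, go to s3
s3 | X_X_X_X_X[Y]__   read Y → write _, move right, go to s1
s1 | X_X_X_X_X_[_]_   read _ → write X, move left, go to s0
s0 | X_X_X_X_X[_]X_   read _ → write Y, move left, go to s0
s0 | X_X_X_X_[X]YX_   read X → write X, move right, go to s3
s3 | X_X_X_X_X[Y]X_   read Y → write _, move right, go to s1
s1 | X_X_X_X_X_[X]_   read X → write _, move right, go to s0
s0 | X_X_X_X_X__[_]   read _ → write Y, move left, go to s0
s0 | X_X_X_X_X_[_]Y   read _ → write Y, move left, go to s0
s0 | X_X_X_X_X[_]YY   read _ → write Y, move left, go to s0
s0 | X_X_X_X_[X]YYY   read X → write X, move right, go to s3
s3 | X_X_X_X_X[Y]YY   read Y → write _, move right, go to s1
s1 | X_X_X_X_X_[Y]Y
M halts after 24 transitions.

24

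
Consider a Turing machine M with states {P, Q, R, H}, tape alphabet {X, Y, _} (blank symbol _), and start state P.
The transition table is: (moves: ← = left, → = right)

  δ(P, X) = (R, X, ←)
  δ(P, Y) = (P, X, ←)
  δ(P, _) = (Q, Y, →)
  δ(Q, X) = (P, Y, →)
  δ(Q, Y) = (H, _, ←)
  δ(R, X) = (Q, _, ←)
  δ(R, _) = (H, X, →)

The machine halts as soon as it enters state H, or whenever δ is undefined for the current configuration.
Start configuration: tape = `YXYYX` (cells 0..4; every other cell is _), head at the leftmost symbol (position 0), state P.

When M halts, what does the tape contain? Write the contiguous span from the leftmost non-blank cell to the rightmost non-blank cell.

YYXYYX

P | _[Y]XYYX   read Y → write X, move ←, go to P
P | [_]XXYYX   read _ → write Y, move →, go to Q
Q | Y[X]XYYX   read X → write Y, move →, go to P
P | YY[X]YYX   read X → write X, move ←, go to R
R | Y[Y]XYYX
The non-blank tape span at halt is YYXYYX.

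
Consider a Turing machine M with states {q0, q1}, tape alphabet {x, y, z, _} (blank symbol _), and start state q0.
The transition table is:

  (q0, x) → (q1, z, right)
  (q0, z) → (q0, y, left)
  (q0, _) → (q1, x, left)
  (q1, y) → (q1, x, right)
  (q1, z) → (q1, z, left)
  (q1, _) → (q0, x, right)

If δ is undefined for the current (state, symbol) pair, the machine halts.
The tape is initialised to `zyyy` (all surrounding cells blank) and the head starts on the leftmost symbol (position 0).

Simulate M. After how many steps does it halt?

10

state=q0 head=0 tape=__[z]yyy__   (q0,z)→(q0,y,left)
state=q0 head=-1 tape=_[_]yyyy__   (q0,_)→(q1,x,left)
state=q1 head=-2 tape=[_]xyyyy__   (q1,_)→(q0,x,right)
state=q0 head=-1 tape=x[x]yyyy__   (q0,x)→(q1,z,right)
state=q1 head=0 tape=xz[y]yyy__   (q1,y)→(q1,x,right)
state=q1 head=1 tape=xzx[y]yy__   (q1,y)→(q1,x,right)
state=q1 head=2 tape=xzxx[y]y__   (q1,y)→(q1,x,right)
state=q1 head=3 tape=xzxxx[y]__   (q1,y)→(q1,x,right)
state=q1 head=4 tape=xzxxxx[_]_   (q1,_)→(q0,x,right)
state=q0 head=5 tape=xzxxxxx[_]   (q0,_)→(q1,x,left)
state=q1 head=4 tape=xzxxxx[x]x
M halts after 10 transitions.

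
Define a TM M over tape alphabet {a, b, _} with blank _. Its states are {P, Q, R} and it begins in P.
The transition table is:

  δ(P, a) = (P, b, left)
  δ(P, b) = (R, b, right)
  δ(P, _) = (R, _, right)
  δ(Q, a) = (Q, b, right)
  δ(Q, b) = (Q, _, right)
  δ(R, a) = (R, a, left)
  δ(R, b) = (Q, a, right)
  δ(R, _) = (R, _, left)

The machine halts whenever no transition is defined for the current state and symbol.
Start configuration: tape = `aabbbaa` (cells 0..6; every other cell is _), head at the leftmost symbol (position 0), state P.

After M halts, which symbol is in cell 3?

P | _[a]abbbaa_   read a → write b, move left, go to P
P | [_]babbbaa_   read _ → write _, move right, go to R
R | _[b]abbbaa_   read b → write a, move right, go to Q
Q | _a[a]bbbaa_   read a → write b, move right, go to Q
Q | _ab[b]bbaa_   read b → write _, move right, go to Q
Q | _ab_[b]baa_   read b → write _, move right, go to Q
Q | _ab__[b]aa_   read b → write _, move right, go to Q
Q | _ab___[a]a_   read a → write b, move right, go to Q
Q | _ab___b[a]_   read a → write b, move right, go to Q
Q | _ab___bb[_]
Cell 3 holds _ when M halts.

_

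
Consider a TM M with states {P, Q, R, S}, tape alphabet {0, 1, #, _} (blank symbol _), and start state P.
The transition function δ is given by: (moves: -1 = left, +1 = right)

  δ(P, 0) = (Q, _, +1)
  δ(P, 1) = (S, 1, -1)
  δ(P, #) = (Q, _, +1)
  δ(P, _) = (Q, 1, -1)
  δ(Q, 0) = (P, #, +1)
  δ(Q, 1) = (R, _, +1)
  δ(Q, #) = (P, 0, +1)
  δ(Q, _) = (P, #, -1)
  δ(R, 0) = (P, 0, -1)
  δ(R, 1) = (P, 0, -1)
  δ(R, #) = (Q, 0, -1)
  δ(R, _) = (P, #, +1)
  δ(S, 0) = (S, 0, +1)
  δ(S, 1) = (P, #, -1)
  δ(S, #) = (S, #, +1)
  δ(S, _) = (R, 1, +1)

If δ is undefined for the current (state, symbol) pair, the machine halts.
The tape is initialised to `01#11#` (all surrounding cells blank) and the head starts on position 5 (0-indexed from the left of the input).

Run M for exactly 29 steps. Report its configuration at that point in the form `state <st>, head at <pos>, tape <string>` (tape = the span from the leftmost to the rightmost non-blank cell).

state Q, head at 6, tape 01_0__01#

P | 01#11[#]___   read # → write _, move +1, go to Q
Q | 01#11_[_]__   read _ → write #, move -1, go to P
P | 01#11[_]#__   read _ → write 1, move -1, go to Q
Q | 01#1[1]1#__   read 1 → write _, move +1, go to R
R | 01#1_[1]#__   read 1 → write 0, move -1, go to P
P | 01#1[_]0#__   read _ → write 1, move -1, go to Q
Q | 01#[1]10#__   read 1 → write _, move +1, go to R
R | 01#_[1]0#__   read 1 → write 0, move -1, go to P
P | 01#[_]00#__   read _ → write 1, move -1, go to Q
Q | 01[#]100#__   read # → write 0, move +1, go to P
P | 010[1]00#__   read 1 → write 1, move -1, go to S
S | 01[0]100#__   read 0 → write 0, move +1, go to S
S | 010[1]00#__   read 1 → write #, move -1, go to P
P | 01[0]#00#__   read 0 → write _, move +1, go to Q
Q | 01_[#]00#__   read # → write 0, move +1, go to P
P | 01_0[0]0#__   read 0 → write _, move +1, go to Q
Q | 01_0_[0]#__   read 0 → write #, move +1, go to P
P | 01_0_#[#]__   read # → write _, move +1, go to Q
Q | 01_0_#_[_]_   read _ → write #, move -1, go to P
P | 01_0_#[_]#_   read _ → write 1, move -1, go to Q
Q | 01_0_[#]1#_   read # → write 0, move +1, go to P
P | 01_0_0[1]#_   read 1 → write 1, move -1, go to S
S | 01_0_[0]1#_   read 0 → write 0, move +1, go to S
S | 01_0_0[1]#_   read 1 → write #, move -1, go to P
P | 01_0_[0]##_   read 0 → write _, move +1, go to Q
Q | 01_0__[#]#_   read # → write 0, move +1, go to P
P | 01_0__0[#]_   read # → write _, move +1, go to Q
Q | 01_0__0_[_]   read _ → write #, move -1, go to P
P | 01_0__0[_]#   read _ → write 1, move -1, go to Q
Q | 01_0__[0]1#
After 29 steps: state Q, head at 6, tape 01_0__01#.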